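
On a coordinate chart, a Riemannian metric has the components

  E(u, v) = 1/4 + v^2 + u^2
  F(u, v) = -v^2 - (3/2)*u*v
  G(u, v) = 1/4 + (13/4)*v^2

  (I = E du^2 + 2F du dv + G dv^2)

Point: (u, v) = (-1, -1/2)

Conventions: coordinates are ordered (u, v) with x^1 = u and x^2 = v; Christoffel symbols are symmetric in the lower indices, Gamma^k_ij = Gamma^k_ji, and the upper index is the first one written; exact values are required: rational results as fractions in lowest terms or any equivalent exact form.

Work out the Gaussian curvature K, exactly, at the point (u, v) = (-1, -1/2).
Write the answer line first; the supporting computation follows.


Answer: K = -272/361

E = 3/2, F = -1, G = 17/16, EG - F^2 = 19/32 at the point
E_u = -2, E_v = -1, F_u = 3/4, F_v = 5/2, G_u = 0, G_v = -13/4
E_vv = 2, F_uv = -3/2, G_uu = 0
Brioschi: K = (det M1 - det M2) / (EG - F^2)^2 with the standard first/second-derivative matrices M1, M2.
M1 = [[-E_vv/2 + F_uv - G_uu/2, E_u/2, F_u - E_v/2], [F_v - G_u/2, E, F], [G_v/2, F, G]] = [[-5/2, -1, 5/4], [5/2, 3/2, -1], [-13/8, -1, 17/16]]; det M1 = -17/32
M2 = [[0, E_v/2, G_u/2], [E_v/2, E, F], [G_u/2, F, G]] = [[0, -1/2, 0], [-1/2, 3/2, -1], [0, -1, 17/16]]; det M2 = -17/64
det M1 - det M2 = -17/64; K = -17/64 / (19/32)^2 = -272/361


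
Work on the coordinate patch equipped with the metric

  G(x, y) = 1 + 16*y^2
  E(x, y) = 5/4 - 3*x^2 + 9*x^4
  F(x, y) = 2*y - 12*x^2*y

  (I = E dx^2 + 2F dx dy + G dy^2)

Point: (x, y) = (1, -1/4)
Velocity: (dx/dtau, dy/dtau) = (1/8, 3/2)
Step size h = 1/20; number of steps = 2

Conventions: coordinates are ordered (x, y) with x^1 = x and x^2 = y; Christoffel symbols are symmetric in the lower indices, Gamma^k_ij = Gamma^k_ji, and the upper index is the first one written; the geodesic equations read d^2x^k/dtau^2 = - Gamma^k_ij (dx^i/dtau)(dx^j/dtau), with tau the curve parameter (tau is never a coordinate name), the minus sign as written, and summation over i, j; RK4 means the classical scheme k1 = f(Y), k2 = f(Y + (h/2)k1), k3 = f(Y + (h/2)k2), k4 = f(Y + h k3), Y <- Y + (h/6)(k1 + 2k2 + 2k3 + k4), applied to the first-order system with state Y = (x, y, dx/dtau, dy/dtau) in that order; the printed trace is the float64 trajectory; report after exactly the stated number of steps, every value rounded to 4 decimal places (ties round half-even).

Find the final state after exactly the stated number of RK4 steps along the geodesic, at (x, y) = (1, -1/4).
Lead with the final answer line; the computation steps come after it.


Answer: x = 1.0267, y = -0.0956, dx/dtau = 0.4123, dy/dtau = 1.5776

f(Y) = (dx/dtau, dy/dtau, -Gamma^x_ij Y'^i Y'^j, -Gamma^y_ij Y'^i Y'^j) with the Gammas evaluated at the stage position; h = 0.050000; intermediate values shown to 6 dp
step 0: x = 1.0000, y = -0.2500, dx/dtau = 0.1250, dy/dtau = 1.5000
step 1:
  k1: at (x, y) = (1.000000, -0.250000), (dx/dtau, dy/dtau) = (0.125000, 1.500000); Gamma_xxx = 1.818182, Gamma_xxy = 0.000000, Gamma_xyy = -1.212121, Gamma_yxx = 0.727273, Gamma_yxy = 0.000000, Gamma_yyy = -0.484848; k1 = (0.125000, 1.500000, 2.698864, 1.079545)
  k2: at (x, y) = (1.003125, -0.212500), (dx/dtau, dy/dtau) = (0.192472, 1.526989); Gamma_xxx = 1.879308, Gamma_xxy = 0.000000, Gamma_xyy = -1.248969, Gamma_yxx = 0.634201, Gamma_yxy = 0.000000, Gamma_yyy = -0.421483; k2 = (0.192472, 1.526989, 2.842594, 0.959276)
  k3: at (x, y) = (1.004812, -0.211825), (dx/dtau, dy/dtau) = (0.196065, 1.523982); Gamma_xxx = 1.879181, Gamma_xxy = 0.000000, Gamma_xyy = -1.246788, Gamma_yxx = 0.629604, Gamma_yxy = 0.000000, Gamma_yyy = -0.417726; k3 = (0.196065, 1.523982, 2.823452, 0.945975)
  k4: at (x, y) = (1.009803, -0.173801), (dx/dtau, dy/dtau) = (0.266173, 1.547299); Gamma_xxx = 1.930343, Gamma_xxy = 0.000000, Gamma_xyy = -1.274402, Gamma_yxx = 0.524394, Gamma_yxy = 0.000000, Gamma_yyy = -0.346202; k4 = (0.266173, 1.547299, 2.914328, 0.791702)
  Y <- Y + (h/6)(k1 + 2k2 + 2k3 + k4): x = 1.0097, y = -0.1738, dx/dtau = 0.2662, dy/dtau = 1.5473
step 2:
  k1: at (x, y) = (1.009735, -0.173756), (dx/dtau, dy/dtau) = (0.266211, 1.547348); Gamma_xxx = 1.930468, Gamma_xxy = 0.000000, Gamma_xyy = -1.274570, Gamma_yxx = 0.524378, Gamma_yxy = 0.000000, Gamma_yyy = -0.346215; k1 = (0.266211, 1.547348, 2.914877, 0.791776)
  k2: at (x, y) = (1.016391, -0.135073), (dx/dtau, dy/dtau) = (0.339083, 1.567142); Gamma_xxx = 1.969621, Gamma_xxy = 0.000000, Gamma_xyy = -1.291905, Gamma_yxx = 0.409429, Gamma_yxy = 0.000000, Gamma_yyy = -0.268551; k2 = (0.339083, 1.567142, 2.946374, 0.612469)
  k3: at (x, y) = (1.018212, -0.134578), (dx/dtau, dy/dtau) = (0.339870, 1.562660); Gamma_xxx = 1.967949, Gamma_xxy = 0.000000, Gamma_xyy = -1.288499, Gamma_yxx = 0.405846, Gamma_yxy = 0.000000, Gamma_yyy = -0.265725; k3 = (0.339870, 1.562660, 2.919072, 0.601995)
  k4: at (x, y) = (1.026729, -0.095623), (dx/dtau, dy/dtau) = (0.412164, 1.577448); Gamma_xxx = 1.991683, Gamma_xxy = 0.000000, Gamma_xyy = -1.293222, Gamma_yxx = 0.286122, Gamma_yxy = 0.000000, Gamma_yyy = -0.185782; k4 = (0.412164, 1.577448, 2.879632, 0.413684)
  Y <- Y + (h/6)(k1 + 2k2 + 2k3 + k4): x = 1.0267, y = -0.0956, dx/dtau = 0.4123, dy/dtau = 1.5776


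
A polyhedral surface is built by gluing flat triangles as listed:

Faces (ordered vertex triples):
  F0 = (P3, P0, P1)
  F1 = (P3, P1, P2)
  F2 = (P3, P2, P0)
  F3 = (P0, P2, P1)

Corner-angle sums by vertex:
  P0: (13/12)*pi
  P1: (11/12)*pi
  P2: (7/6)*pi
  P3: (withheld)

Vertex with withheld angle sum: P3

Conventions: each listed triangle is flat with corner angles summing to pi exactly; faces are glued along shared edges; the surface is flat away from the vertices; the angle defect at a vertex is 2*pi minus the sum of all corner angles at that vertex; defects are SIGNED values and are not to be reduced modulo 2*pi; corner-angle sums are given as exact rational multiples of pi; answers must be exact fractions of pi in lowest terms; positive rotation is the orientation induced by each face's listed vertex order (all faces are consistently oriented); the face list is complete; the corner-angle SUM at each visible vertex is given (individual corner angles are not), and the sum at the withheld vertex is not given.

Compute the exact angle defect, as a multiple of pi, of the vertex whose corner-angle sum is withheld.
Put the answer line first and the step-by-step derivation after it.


Answer: defect(P3) = (7/6)*pi

V = 4, E = 6, F = 4; chi = V - E + F = 2
Gauss-Bonnet: total defect = 2*pi*chi = 4*pi; visible defects sum to (17/6)*pi


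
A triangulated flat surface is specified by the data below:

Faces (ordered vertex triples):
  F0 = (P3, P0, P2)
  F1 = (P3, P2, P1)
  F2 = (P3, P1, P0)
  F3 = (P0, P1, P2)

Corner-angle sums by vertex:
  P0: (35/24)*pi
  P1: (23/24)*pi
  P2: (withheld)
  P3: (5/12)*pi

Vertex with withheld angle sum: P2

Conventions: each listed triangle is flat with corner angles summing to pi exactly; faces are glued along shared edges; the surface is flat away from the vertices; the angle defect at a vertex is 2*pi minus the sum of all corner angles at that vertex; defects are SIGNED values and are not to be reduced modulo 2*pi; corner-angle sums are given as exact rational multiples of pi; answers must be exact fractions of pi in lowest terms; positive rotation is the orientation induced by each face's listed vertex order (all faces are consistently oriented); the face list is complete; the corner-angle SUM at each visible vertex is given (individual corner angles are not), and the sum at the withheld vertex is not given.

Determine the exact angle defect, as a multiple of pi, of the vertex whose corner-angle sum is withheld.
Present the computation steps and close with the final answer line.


V = 4, E = 6, F = 4; chi = V - E + F = 2
Gauss-Bonnet: total defect = 2*pi*chi = 4*pi; visible defects sum to (19/6)*pi

Answer: defect(P2) = (5/6)*pi


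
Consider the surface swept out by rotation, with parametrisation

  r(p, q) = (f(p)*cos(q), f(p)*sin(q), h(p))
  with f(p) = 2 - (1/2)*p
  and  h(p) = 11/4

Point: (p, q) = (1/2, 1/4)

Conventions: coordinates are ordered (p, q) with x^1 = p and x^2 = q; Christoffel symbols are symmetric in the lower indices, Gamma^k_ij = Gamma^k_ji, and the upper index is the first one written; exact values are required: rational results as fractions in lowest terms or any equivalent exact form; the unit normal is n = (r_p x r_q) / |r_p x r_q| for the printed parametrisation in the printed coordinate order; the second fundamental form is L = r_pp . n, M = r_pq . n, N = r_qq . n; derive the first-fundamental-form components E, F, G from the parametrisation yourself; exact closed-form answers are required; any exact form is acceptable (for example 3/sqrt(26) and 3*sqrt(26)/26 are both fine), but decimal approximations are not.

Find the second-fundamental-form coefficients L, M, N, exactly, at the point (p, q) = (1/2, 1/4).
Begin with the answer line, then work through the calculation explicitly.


Answer: L = 0, M = 0, N = 0

f = 7/4, f' = -1/2, f'' = 0, h' = 0, h'' = 0
E = 1/4, F = 0, G = 49/16; answer radicand W^2 = 1/4
unnormalised second-form numerators: l = 0, m = 0, n = 0; L = l/sqrt(1/4), and similarly M = m/sqrt(W^2), N = n/sqrt(W^2)


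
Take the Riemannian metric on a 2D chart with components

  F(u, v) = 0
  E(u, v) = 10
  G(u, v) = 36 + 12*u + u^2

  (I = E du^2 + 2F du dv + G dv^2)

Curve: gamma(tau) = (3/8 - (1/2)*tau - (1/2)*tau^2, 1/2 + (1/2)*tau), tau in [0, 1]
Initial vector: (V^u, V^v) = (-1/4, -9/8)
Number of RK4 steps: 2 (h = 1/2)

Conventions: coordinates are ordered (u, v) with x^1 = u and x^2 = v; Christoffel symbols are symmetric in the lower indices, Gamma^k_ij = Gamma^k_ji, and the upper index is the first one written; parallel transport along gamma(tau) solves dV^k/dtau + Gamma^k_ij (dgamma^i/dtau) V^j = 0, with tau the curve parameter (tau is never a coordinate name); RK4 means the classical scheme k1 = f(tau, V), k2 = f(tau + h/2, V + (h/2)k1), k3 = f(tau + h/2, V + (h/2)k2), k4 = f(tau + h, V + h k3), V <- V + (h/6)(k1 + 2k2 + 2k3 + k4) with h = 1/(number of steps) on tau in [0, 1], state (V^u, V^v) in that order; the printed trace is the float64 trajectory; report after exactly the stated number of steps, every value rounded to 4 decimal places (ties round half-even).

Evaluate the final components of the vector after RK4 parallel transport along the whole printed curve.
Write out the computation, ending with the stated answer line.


gamma'(tau) = (-1/2 - tau, 1/2); f(tau, V)^k = -Gamma^k_ij(gamma(tau)) gamma'^i(tau) V^j; h = 1/2; intermediate values shown to 6 dp
curve data and Christoffel symbols at the stage parameters:
  tau = 0.000000: gamma = (0.375000, 0.500000), gamma' = (-0.500000, 0.500000); Gamma_uuu = 0.000000, Gamma_uuv = 0.000000, Gamma_uvv = -0.637500, Gamma_vuu = 0.000000, Gamma_vuv = 0.156863, Gamma_vvv = 0.000000
  tau = 0.250000: gamma = (0.218750, 0.625000), gamma' = (-0.750000, 0.500000); Gamma_uuu = 0.000000, Gamma_uuv = 0.000000, Gamma_uvv = -0.621875, Gamma_vuu = 0.000000, Gamma_vuv = 0.160804, Gamma_vvv = 0.000000
  tau = 0.500000: gamma = (0.000000, 0.750000), gamma' = (-1.000000, 0.500000); Gamma_uuu = 0.000000, Gamma_uuv = 0.000000, Gamma_uvv = -0.600000, Gamma_vuu = 0.000000, Gamma_vuv = 0.166667, Gamma_vvv = 0.000000
  tau = 0.750000: gamma = (-0.281250, 0.875000), gamma' = (-1.250000, 0.500000); Gamma_uuu = 0.000000, Gamma_uuv = 0.000000, Gamma_uvv = -0.571875, Gamma_vuu = 0.000000, Gamma_vuv = 0.174863, Gamma_vvv = 0.000000
  tau = 1.000000: gamma = (-0.625000, 1.000000), gamma' = (-1.500000, 0.500000); Gamma_uuu = 0.000000, Gamma_uuv = 0.000000, Gamma_uvv = -0.537500, Gamma_vuu = 0.000000, Gamma_vuv = 0.186047, Gamma_vvv = 0.000000
step 0: V^u = -0.2500, V^v = -1.1250
step 1: k1 = (-0.358594, -0.068627), k2 = (-0.355139, -0.110439), k3 = (-0.358390, -0.111769), k4 = (-0.354265, -0.161048); V <- V + (h/6)(k1 + 2k2 + 2k3 + k4): V^u = -0.4283, V^v = -1.1812
step 2: k1 = (-0.354352, -0.161169), k2 = (-0.349263, -0.221792), k3 = (-0.353597, -0.225217), k4 = (-0.347704, -0.304765); V <- V + (h/6)(k1 + 2k2 + 2k3 + k4): V^u = -0.6040, V^v = -1.2945

Answer: V^u = -0.6040, V^v = -1.2945


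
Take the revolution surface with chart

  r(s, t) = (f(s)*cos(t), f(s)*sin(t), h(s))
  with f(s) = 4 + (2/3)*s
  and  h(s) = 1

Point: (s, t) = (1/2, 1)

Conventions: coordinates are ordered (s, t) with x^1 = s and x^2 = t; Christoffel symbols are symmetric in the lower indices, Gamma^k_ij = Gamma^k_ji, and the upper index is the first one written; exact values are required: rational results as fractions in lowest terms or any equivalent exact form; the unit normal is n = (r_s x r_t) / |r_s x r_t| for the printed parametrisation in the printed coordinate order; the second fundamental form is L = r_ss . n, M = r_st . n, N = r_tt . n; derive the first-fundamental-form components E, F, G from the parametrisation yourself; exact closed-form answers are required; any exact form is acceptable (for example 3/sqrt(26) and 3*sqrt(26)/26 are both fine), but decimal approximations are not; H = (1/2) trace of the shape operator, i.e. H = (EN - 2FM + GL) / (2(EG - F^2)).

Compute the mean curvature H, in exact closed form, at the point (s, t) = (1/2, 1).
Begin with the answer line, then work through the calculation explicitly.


Answer: H = 0

f = 13/3, f' = 2/3, f'' = 0, h' = 0, h'' = 0
E = 4/9, F = 0, G = 169/9; answer radicand W^2 = 4/9
unnormalised second-form numerators: l = 0, m = 0, n = 0; L = l/sqrt(4/9), and similarly M = m/sqrt(W^2), N = n/sqrt(W^2)
H = (E*n - 2*F*m + G*l) / (2*(EG - F^2)*sqrt(W^2)); E*n - 2*F*m + G*l = 0, EG - F^2 = 676/81, so H = (0)/sqrt(4/9)


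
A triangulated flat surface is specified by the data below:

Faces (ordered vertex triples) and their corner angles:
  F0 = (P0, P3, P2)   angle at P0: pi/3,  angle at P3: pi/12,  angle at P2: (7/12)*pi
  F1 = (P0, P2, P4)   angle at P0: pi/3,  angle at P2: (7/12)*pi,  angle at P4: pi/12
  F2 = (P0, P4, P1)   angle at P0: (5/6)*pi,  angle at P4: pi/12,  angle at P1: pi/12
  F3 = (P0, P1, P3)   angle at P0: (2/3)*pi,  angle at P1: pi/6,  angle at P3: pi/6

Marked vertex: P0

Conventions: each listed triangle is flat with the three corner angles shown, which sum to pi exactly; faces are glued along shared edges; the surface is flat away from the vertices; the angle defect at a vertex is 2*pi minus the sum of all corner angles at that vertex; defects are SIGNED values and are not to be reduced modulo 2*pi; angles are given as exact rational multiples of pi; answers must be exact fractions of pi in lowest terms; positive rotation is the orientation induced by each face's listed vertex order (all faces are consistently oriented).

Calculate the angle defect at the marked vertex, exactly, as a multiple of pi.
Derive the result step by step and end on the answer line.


Sum of corner angles at P0: (13/6)*pi
defect = 2*pi - (13/6)*pi

Answer: defect(P0) = -pi/6


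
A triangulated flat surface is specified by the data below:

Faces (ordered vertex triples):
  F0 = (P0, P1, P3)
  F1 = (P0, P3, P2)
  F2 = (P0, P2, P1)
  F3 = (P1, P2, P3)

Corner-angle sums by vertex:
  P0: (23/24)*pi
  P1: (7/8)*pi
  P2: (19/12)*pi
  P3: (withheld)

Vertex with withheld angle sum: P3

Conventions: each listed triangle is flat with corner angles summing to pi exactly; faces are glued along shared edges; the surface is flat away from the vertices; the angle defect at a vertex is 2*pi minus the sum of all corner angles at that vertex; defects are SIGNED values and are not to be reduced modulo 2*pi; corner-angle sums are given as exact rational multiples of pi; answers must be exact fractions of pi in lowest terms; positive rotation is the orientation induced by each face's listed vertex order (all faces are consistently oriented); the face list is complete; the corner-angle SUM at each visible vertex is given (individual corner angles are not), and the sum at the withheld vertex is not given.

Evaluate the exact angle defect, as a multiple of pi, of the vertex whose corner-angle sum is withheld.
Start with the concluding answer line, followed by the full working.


Answer: defect(P3) = (17/12)*pi

V = 4, E = 6, F = 4; chi = V - E + F = 2
Gauss-Bonnet: total defect = 2*pi*chi = 4*pi; visible defects sum to (31/12)*pi


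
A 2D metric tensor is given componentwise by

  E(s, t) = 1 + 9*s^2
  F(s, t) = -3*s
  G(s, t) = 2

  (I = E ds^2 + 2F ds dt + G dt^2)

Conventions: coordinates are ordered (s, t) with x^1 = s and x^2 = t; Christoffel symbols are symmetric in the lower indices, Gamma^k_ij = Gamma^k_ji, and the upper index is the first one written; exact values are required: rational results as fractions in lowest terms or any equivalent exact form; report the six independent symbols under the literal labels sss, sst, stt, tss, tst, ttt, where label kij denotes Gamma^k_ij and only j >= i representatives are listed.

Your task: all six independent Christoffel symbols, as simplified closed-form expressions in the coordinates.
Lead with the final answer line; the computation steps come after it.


Answer: Gamma_sss = 9*s/(9*s^2 + 2), Gamma_sst = 0, Gamma_stt = 0, Gamma_tss = -3/(9*s^2 + 2), Gamma_tst = 0, Gamma_ttt = 0

E = 1 + 9*s^2; F = -3*s; G = 2
Gamma^k_ij = (1/2) g^{kl} (d_i g_jl + d_j g_il - d_l g_ij), with g^inv = (1/(EG-F^2)) [[G, -F], [-F, E]]
first partials: E_s = 18*s, E_t = 0, F_s = -3, F_t = 0, G_s = 0, G_t = 0
D = EG - F^2 = 2 + 9*s^2
expanded: Gamma^s_ss = (G E_s - 2F F_s + F E_t)/(2D), Gamma^s_st = (G E_t - F G_s)/(2D), Gamma^s_tt = (2G F_t - G G_s - F G_t)/(2D), Gamma^t_ss = (2E F_s - E E_t - F E_s)/(2D), Gamma^t_st = (E G_s - F E_t)/(2D), Gamma^t_tt = (E G_t - 2F F_t + F G_s)/(2D); substitute and cancel common factors


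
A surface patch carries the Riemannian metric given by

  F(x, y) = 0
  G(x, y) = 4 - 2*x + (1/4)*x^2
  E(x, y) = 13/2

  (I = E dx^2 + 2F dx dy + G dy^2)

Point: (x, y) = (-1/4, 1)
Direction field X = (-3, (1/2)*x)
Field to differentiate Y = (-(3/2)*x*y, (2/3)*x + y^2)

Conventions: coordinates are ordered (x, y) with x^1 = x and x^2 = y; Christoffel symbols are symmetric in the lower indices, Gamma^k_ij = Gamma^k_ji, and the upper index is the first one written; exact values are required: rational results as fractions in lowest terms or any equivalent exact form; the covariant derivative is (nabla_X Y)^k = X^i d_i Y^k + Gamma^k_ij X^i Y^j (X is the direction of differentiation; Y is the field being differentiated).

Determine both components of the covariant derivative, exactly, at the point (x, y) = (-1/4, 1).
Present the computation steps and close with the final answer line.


E = 13/2, F = 0, G = 289/64 at the point
E_x = 0, E_y = 0, F_x = 0, F_y = 0, G_x = -17/8, G_y = 0
EG - F^2 = 3757/128;  g^inv = (128/3757) * [[289/64, 0], [0, 13/2]]
first-kind symbols [ij,l] = (1/2)(d_i g_jl + d_j g_il - d_l g_ij): [xx,x] = E_x/2 = 0, [xx,y] = F_x - E_y/2 = 0, [xy,x] = E_y/2 = 0, [xy,y] = G_x/2 = -17/16, [yy,x] = F_y - G_x/2 = 17/16, [yy,y] = G_y/2 = 0
Gamma^x_ij = (G*[ij,x] - F*[ij,y])/(EG - F^2), Gamma^y_ij = (E*[ij,y] - F*[ij,x])/(EG - F^2)
Gamma_xxx = 0, Gamma_xxy = 0, Gamma_xyy = 17/104, Gamma_yxx = 0, Gamma_yxy = -4/17, Gamma_yyy = 0
X = (-3, -1/8), Y = (3/8, 5/6) at the point

Answer: (nabla_X Y)^x = 22145/4992, (nabla_X Y)^y = -449/272


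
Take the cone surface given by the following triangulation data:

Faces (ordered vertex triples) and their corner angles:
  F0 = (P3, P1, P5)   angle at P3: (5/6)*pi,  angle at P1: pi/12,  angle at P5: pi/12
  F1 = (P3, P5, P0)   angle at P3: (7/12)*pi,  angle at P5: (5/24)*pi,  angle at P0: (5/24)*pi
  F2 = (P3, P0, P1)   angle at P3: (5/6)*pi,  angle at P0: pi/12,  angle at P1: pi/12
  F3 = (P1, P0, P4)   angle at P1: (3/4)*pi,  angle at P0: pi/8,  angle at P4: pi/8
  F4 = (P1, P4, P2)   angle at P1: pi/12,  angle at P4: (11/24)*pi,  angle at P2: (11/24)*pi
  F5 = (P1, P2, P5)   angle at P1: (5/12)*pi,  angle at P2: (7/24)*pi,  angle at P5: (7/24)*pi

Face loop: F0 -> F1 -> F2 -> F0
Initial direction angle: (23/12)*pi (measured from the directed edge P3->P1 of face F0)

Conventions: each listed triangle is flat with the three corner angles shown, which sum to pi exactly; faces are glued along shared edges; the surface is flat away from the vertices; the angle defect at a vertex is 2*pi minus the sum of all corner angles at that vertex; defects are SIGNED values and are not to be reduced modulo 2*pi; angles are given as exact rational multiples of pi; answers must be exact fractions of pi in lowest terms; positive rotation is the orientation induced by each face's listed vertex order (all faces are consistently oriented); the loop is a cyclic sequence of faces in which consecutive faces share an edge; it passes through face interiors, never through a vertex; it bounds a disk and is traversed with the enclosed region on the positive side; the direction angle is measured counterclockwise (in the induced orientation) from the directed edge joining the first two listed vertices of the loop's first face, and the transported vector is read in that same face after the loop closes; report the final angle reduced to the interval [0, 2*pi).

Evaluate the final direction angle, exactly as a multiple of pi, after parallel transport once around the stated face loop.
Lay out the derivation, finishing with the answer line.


enclosed vertex P3: corner angles sum to (9/4)*pi, defect = 2*pi - (9/4)*pi = -pi/4
adding the enclosed defects to the starting angle (mod 2*pi, induced orientation) gives the holonomy
final angle = (23/12)*pi - pi/4 = (5/3)*pi (mod 2*pi)

Answer: final direction angle = (5/3)*pi


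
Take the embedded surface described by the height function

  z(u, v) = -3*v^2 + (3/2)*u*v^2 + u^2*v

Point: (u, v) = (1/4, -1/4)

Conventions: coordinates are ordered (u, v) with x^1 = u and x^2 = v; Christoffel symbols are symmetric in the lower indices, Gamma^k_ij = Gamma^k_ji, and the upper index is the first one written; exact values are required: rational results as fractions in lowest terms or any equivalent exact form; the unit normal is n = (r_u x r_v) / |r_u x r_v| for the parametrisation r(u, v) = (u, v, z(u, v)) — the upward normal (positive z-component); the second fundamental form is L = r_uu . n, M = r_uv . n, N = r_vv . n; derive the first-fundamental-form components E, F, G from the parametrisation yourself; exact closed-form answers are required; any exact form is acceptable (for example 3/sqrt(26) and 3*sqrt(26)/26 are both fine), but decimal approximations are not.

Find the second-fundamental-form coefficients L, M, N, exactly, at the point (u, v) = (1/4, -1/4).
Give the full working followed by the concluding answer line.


z_u = -1/32, z_v = 11/8, z_uu = -1/2, z_uv = -1/4, z_vv = -21/4
E = 1025/1024, F = -11/256, G = 185/64; answer radicand W^2 = 2961/1024
unnormalised second-form numerators: l = -1/2, m = -1/4, n = -21/4; L = l/sqrt(2961/1024), and similarly M = m/sqrt(W^2), N = n/sqrt(W^2)

Answer: L = -16*sqrt(329)/987, M = -8*sqrt(329)/987, N = -8*sqrt(329)/47


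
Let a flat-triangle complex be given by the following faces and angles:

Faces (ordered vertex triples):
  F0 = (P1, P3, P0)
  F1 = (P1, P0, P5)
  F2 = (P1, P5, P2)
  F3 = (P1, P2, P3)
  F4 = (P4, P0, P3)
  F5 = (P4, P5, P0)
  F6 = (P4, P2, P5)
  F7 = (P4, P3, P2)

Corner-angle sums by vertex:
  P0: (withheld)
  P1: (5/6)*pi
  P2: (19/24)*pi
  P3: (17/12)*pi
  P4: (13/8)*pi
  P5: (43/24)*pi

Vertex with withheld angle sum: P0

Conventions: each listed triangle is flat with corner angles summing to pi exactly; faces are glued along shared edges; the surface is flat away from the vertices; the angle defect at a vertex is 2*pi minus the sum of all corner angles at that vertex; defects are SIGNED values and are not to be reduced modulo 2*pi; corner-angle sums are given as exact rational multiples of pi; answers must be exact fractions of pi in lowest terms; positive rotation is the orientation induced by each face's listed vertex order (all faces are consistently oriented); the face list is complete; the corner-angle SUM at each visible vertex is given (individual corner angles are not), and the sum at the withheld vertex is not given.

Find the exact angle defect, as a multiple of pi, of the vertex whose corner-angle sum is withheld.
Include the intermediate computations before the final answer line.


V = 6, E = 12, F = 8; chi = V - E + F = 2
Gauss-Bonnet: total defect = 2*pi*chi = 4*pi; visible defects sum to (85/24)*pi

Answer: defect(P0) = (11/24)*pi


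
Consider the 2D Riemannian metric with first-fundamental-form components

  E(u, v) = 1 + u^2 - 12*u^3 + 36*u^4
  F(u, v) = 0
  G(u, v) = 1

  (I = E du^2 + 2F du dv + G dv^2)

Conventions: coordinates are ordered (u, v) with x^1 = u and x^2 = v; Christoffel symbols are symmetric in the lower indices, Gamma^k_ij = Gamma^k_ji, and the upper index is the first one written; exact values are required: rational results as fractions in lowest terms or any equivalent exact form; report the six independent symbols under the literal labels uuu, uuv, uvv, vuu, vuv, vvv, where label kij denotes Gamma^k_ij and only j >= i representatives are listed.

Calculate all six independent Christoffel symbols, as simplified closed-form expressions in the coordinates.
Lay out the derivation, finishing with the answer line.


E = 1 + u^2 - 12*u^3 + 36*u^4; F = 0; G = 1
Gamma^k_ij = (1/2) g^{kl} (d_i g_jl + d_j g_il - d_l g_ij), with g^inv = (1/(EG-F^2)) [[G, -F], [-F, E]]
first partials: E_u = 2*u - 36*u^2 + 144*u^3, E_v = 0, F_u = 0, F_v = 0, G_u = 0, G_v = 0
D = EG - F^2 = 1 + u^2 - 12*u^3 + 36*u^4
expanded: Gamma^u_uu = (G E_u - 2F F_u + F E_v)/(2D), Gamma^u_uv = (G E_v - F G_u)/(2D), Gamma^u_vv = (2G F_v - G G_u - F G_v)/(2D), Gamma^v_uu = (2E F_u - E E_v - F E_u)/(2D), Gamma^v_uv = (E G_u - F E_v)/(2D), Gamma^v_vv = (E G_v - 2F F_v + F G_u)/(2D); substitute and cancel common factors

Answer: Gamma_uuu = (72*u^3 - 18*u^2 + u)/(36*u^4 - 12*u^3 + u^2 + 1), Gamma_uuv = 0, Gamma_uvv = 0, Gamma_vuu = 0, Gamma_vuv = 0, Gamma_vvv = 0


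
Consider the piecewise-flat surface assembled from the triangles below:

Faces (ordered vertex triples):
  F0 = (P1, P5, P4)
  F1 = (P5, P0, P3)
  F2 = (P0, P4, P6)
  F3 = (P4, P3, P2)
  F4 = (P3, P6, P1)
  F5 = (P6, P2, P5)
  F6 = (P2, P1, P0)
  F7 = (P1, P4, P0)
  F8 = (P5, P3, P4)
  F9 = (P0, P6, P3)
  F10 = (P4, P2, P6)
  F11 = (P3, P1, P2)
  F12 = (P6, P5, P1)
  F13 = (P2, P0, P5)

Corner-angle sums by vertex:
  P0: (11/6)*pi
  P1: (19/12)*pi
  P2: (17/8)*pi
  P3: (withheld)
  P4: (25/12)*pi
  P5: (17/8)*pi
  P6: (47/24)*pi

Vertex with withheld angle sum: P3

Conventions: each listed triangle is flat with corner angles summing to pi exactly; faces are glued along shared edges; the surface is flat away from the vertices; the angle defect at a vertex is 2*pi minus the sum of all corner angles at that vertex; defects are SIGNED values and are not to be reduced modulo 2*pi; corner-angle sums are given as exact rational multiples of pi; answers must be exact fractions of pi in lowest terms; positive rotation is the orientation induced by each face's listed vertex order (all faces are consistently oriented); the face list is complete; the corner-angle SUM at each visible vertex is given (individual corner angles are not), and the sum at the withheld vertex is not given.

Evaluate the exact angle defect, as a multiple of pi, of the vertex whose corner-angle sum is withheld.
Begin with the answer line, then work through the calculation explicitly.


Answer: defect(P3) = (-7/24)*pi

V = 7, E = 21, F = 14; chi = V - E + F = 0
Gauss-Bonnet: total defect = 2*pi*chi = 0; visible defects sum to (7/24)*pi


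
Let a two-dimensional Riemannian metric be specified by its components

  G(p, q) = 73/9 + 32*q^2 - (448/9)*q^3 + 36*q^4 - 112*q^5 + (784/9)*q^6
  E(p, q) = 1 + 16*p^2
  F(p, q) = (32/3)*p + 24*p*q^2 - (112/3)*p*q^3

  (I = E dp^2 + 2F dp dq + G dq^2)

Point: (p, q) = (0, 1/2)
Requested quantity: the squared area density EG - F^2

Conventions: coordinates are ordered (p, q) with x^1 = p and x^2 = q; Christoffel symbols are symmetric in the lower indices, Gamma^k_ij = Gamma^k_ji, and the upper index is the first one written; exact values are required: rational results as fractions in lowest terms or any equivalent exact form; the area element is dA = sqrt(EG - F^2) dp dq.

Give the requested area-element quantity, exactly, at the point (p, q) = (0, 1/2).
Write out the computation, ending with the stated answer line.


E = 1, F = 0, G = 10; EG - F^2 = 10

Answer: EG - F^2 = 10


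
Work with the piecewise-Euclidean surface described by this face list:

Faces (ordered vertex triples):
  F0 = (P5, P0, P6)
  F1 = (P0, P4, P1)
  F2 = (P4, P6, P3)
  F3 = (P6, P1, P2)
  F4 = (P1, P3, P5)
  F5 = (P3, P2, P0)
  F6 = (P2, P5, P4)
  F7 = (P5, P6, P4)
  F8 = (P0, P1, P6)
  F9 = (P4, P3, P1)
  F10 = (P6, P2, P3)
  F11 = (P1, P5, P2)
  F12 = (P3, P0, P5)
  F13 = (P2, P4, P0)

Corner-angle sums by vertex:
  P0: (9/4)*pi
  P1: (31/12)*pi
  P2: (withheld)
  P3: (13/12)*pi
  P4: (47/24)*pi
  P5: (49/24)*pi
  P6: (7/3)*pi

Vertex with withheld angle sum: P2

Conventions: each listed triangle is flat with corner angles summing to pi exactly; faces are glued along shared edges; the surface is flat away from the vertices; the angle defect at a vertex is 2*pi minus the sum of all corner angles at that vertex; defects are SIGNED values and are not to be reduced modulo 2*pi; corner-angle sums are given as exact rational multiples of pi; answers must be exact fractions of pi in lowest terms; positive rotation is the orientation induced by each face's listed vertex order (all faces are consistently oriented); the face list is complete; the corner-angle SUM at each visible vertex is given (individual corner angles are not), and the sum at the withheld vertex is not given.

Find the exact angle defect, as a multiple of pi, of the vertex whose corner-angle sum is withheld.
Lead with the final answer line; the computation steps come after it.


Answer: defect(P2) = pi/4

V = 7, E = 21, F = 14; chi = V - E + F = 0
Gauss-Bonnet: total defect = 2*pi*chi = 0; visible defects sum to -pi/4


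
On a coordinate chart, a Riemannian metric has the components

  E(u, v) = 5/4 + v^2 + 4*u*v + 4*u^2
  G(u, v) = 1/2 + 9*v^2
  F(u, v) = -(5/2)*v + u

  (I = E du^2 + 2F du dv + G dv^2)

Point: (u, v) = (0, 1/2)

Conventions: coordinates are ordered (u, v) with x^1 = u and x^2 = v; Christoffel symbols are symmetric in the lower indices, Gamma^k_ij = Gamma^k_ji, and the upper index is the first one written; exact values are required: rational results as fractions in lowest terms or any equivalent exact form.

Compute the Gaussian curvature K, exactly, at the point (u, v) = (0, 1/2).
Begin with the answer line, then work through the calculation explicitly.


Answer: K = -624/1681

E = 3/2, F = -5/4, G = 11/4, EG - F^2 = 41/16 at the point
E_u = 2, E_v = 1, F_u = 1, F_v = -5/2, G_u = 0, G_v = 9
E_vv = 2, F_uv = 0, G_uu = 0
Brioschi: K = (det M1 - det M2) / (EG - F^2)^2 with the standard first/second-derivative matrices M1, M2.
M1 = [[-E_vv/2 + F_uv - G_uu/2, E_u/2, F_u - E_v/2], [F_v - G_u/2, E, F], [G_v/2, F, G]] = [[-1, 1, 1/2], [-5/2, 3/2, -5/4], [9/2, -5/4, 11/4]]; det M1 = -25/8
M2 = [[0, E_v/2, G_u/2], [E_v/2, E, F], [G_u/2, F, G]] = [[0, 1/2, 0], [1/2, 3/2, -5/4], [0, -5/4, 11/4]]; det M2 = -11/16
det M1 - det M2 = -39/16; K = -39/16 / (41/16)^2 = -624/1681


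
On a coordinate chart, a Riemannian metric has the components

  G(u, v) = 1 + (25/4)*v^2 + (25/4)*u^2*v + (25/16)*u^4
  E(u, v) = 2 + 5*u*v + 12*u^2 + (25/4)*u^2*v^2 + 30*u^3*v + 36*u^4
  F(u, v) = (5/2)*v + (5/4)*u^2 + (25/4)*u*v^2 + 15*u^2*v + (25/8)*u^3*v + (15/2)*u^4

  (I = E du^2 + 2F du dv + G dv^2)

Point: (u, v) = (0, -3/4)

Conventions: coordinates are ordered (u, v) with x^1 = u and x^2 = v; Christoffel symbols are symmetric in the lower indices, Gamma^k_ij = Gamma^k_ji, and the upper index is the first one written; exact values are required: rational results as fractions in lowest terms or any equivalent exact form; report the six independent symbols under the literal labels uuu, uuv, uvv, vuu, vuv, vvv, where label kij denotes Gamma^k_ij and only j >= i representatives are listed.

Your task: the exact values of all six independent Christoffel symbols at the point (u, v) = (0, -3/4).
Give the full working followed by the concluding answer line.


E = 2, F = -15/8, G = 289/64 at the point
E_u = -15/4, E_v = 0, F_u = 225/64, F_v = 5/2, G_u = 0, G_v = -75/8
EG - F^2 = 353/64;  g^inv = (64/353) * [[289/64, 15/8], [15/8, 2]]
first-kind symbols [ij,l] = (1/2)(d_i g_jl + d_j g_il - d_l g_ij): [uu,u] = E_u/2 = -15/8, [uu,v] = F_u - E_v/2 = 225/64, [uv,u] = E_v/2 = 0, [uv,v] = G_u/2 = 0, [vv,u] = F_v - G_u/2 = 5/2, [vv,v] = G_v/2 = -75/16
Gamma^u_ij = (G*[ij,u] - F*[ij,v])/(EG - F^2), Gamma^v_ij = (E*[ij,v] - F*[ij,u])/(EG - F^2)

Answer: Gamma_uuu = -120/353, Gamma_uuv = 0, Gamma_uvv = 160/353, Gamma_vuu = 225/353, Gamma_vuv = 0, Gamma_vvv = -300/353


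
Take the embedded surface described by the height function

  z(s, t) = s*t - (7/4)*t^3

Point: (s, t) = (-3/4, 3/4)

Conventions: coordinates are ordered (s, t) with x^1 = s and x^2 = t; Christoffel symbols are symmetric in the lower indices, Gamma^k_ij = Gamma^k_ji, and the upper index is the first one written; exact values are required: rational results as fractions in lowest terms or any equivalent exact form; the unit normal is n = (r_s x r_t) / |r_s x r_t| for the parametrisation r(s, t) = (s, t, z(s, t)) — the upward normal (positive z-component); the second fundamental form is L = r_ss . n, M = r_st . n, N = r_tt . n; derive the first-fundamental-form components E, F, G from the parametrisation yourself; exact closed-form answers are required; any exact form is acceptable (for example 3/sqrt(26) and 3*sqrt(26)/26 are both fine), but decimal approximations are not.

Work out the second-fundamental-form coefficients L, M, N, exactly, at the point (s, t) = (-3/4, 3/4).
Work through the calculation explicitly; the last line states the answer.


z_s = 3/4, z_t = -237/64, z_ss = 0, z_st = 1, z_tt = -63/8
E = 25/16, F = -711/256, G = 60265/4096; answer radicand W^2 = 62569/4096
unnormalised second-form numerators: l = 0, m = 1, n = -63/8; L = l/sqrt(62569/4096), and similarly M = m/sqrt(W^2), N = n/sqrt(W^2)

Answer: L = 0, M = 64*sqrt(62569)/62569, N = -504*sqrt(62569)/62569


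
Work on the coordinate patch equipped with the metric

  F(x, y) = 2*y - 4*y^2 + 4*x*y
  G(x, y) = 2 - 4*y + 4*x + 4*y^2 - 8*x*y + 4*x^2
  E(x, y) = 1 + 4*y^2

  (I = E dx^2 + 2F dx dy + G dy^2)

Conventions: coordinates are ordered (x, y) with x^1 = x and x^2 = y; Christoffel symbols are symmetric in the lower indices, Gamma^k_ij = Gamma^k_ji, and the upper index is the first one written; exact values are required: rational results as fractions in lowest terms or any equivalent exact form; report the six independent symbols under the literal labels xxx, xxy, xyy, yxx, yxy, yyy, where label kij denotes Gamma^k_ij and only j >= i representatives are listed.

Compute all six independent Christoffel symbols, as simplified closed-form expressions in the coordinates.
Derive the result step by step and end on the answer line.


E = 1 + 4*y^2; F = 2*y - 4*y^2 + 4*x*y; G = 2 - 4*y + 4*x + 4*y^2 - 8*x*y + 4*x^2
Gamma^k_ij = (1/2) g^{kl} (d_i g_jl + d_j g_il - d_l g_ij), with g^inv = (1/(EG-F^2)) [[G, -F], [-F, E]]
first partials: E_x = 0, E_y = 8*y, F_x = 4*y, F_y = 2 - 8*y + 4*x, G_x = 4 - 8*y + 8*x, G_y = -4 + 8*y - 8*x
D = EG - F^2 = 2 - 4*y + 4*x + 8*y^2 - 8*x*y + 4*x^2
expanded: Gamma^x_xx = (G E_x - 2F F_x + F E_y)/(2D), Gamma^x_xy = (G E_y - F G_x)/(2D), Gamma^x_yy = (2G F_y - G G_x - F G_y)/(2D), Gamma^y_xx = (2E F_x - E E_y - F E_x)/(2D), Gamma^y_xy = (E G_x - F E_y)/(2D), Gamma^y_yy = (E G_y - 2F F_y + F G_x)/(2D); substitute and cancel common factors

Answer: Gamma_xxx = 0, Gamma_xxy = 2*y/(2*x^2 - 4*x*y + 2*x + 4*y^2 - 2*y + 1), Gamma_xyy = -2*y/(2*x^2 - 4*x*y + 2*x + 4*y^2 - 2*y + 1), Gamma_yxx = 0, Gamma_yxy = (2*x - 2*y + 1)/(2*x^2 - 4*x*y + 2*x + 4*y^2 - 2*y + 1), Gamma_yyy = (-2*x + 2*y - 1)/(2*x^2 - 4*x*y + 2*x + 4*y^2 - 2*y + 1)


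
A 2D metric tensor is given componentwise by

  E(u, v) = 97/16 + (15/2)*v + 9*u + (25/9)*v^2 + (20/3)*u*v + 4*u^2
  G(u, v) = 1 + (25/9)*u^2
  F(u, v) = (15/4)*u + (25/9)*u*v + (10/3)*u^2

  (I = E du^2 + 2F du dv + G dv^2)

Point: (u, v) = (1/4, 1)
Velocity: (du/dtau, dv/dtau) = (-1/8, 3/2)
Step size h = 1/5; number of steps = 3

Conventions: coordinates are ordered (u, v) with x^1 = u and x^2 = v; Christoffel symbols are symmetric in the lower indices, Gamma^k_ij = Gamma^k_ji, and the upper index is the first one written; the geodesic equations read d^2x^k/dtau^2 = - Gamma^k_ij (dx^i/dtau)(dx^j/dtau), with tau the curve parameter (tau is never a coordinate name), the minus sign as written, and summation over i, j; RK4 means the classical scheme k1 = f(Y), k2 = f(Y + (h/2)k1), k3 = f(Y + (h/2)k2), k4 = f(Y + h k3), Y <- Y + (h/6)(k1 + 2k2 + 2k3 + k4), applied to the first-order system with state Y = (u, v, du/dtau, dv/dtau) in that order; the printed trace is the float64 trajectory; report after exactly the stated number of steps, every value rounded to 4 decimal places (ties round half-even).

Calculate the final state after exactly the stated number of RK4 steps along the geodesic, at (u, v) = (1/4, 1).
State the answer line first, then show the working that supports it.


Answer: u = 0.1928, v = 1.9014, du/dtau = -0.0725, dv/dtau = 1.5039

f(Y) = (du/dtau, dv/dtau, -Gamma^u_ij Y'^i Y'^j, -Gamma^v_ij Y'^i Y'^j) with the Gammas evaluated at the stage position; h = 0.200000; intermediate values shown to 6 dp
step 0: u = 0.2500, v = 1.0000, du/dtau = -0.1250, dv/dtau = 1.5000
step 1:
  k1: at (u, v) = (0.250000, 1.000000), (du/dtau, dv/dtau) = (-0.125000, 1.500000); Gamma_uuu = 0.427132, Gamma_uuv = 0.355944, Gamma_uvv = 0.000000, Gamma_vuu = 0.040296, Gamma_vuv = 0.033580, Gamma_vvv = 0.000000; k1 = (-0.125000, 1.500000, 0.126805, 0.011963)
  k2: at (u, v) = (0.237500, 1.150000), (du/dtau, dv/dtau) = (-0.112320, 1.501196); Gamma_uuu = 0.408926, Gamma_uuv = 0.340772, Gamma_uvv = 0.000000, Gamma_vuu = 0.034872, Gamma_vuv = 0.029060, Gamma_vvv = 0.000000; k2 = (-0.112320, 1.501196, 0.109759, 0.009360)
  k3: at (u, v) = (0.238768, 1.150120), (du/dtau, dv/dtau) = (-0.114024, 1.500936); Gamma_uuu = 0.408679, Gamma_uuv = 0.340566, Gamma_uvv = 0.000000, Gamma_vuu = 0.035017, Gamma_vuv = 0.029181, Gamma_vvv = 0.000000; k3 = (-0.114024, 1.500936, 0.111258, 0.009533)
  k4: at (u, v) = (0.227195, 1.300187), (du/dtau, dv/dtau) = (-0.102748, 1.501907); Gamma_uuu = 0.391690, Gamma_uuv = 0.326408, Gamma_uvv = 0.000000, Gamma_vuu = 0.030447, Gamma_vuv = 0.025372, Gamma_vvv = 0.000000; k4 = (-0.102748, 1.501907, 0.096607, 0.007509)
  Y <- Y + (h/6)(k1 + 2k2 + 2k3 + k4): u = 0.2273, v = 1.3002, du/dtau = -0.1028, dv/dtau = 1.5019
step 2:
  k1: at (u, v) = (0.227319, 1.300206), (du/dtau, dv/dtau) = (-0.102819, 1.501909); Gamma_uuu = 0.391667, Gamma_uuv = 0.326389, Gamma_uvv = 0.000000, Gamma_vuu = 0.030460, Gamma_vuv = 0.025383, Gamma_vvv = 0.000000; k1 = (-0.102819, 1.501909, 0.096664, 0.007517)
  k2: at (u, v) = (0.217037, 1.450397), (du/dtau, dv/dtau) = (-0.093152, 1.502660); Gamma_uuu = 0.375723, Gamma_uuv = 0.313102, Gamma_uvv = 0.000000, Gamma_vuu = 0.026642, Gamma_vuv = 0.022201, Gamma_vvv = 0.000000; k2 = (-0.093152, 1.502660, 0.084393, 0.005984)
  k3: at (u, v) = (0.218004, 1.450472), (du/dtau, dv/dtau) = (-0.094379, 1.502507); Gamma_uuu = 0.375568, Gamma_uuv = 0.312973, Gamma_uvv = 0.000000, Gamma_vuu = 0.026738, Gamma_vuv = 0.022282, Gamma_vvv = 0.000000; k3 = (-0.094379, 1.502507, 0.085417, 0.006081)
  k4: at (u, v) = (0.208443, 1.600707), (du/dtau, dv/dtau) = (-0.085735, 1.503125); Gamma_uuu = 0.360698, Gamma_uuv = 0.300582, Gamma_uvv = 0.000000, Gamma_vuu = 0.023489, Gamma_vuv = 0.019574, Gamma_vvv = 0.000000; k4 = (-0.085735, 1.503125, 0.074821, 0.004872)
  Y <- Y + (h/6)(k1 + 2k2 + 2k3 + k4): u = 0.2085, v = 1.6007, du/dtau = -0.0858, dv/dtau = 1.5031
step 3:
  k1: at (u, v) = (0.208532, 1.600718), (du/dtau, dv/dtau) = (-0.085782, 1.503126); Gamma_uuu = 0.360684, Gamma_uuv = 0.300570, Gamma_uvv = 0.000000, Gamma_vuu = 0.023497, Gamma_vuv = 0.019581, Gamma_vvv = 0.000000; k1 = (-0.085782, 1.503126, 0.074857, 0.004877)
  k2: at (u, v) = (0.199953, 1.751031), (du/dtau, dv/dtau) = (-0.078296, 1.503614); Gamma_uuu = 0.346751, Gamma_uuv = 0.288959, Gamma_uvv = 0.000000, Gamma_vuu = 0.020753, Gamma_vuv = 0.017294, Gamma_vvv = 0.000000; k2 = (-0.078296, 1.503614, 0.065911, 0.003945)
  k3: at (u, v) = (0.200702, 1.751079), (du/dtau, dv/dtau) = (-0.079191, 1.503520); Gamma_uuu = 0.346651, Gamma_uuv = 0.288876, Gamma_uvv = 0.000000, Gamma_vuu = 0.020818, Gamma_vuv = 0.017349, Gamma_vvv = 0.000000; k3 = (-0.079191, 1.503520, 0.066616, 0.004001)
  k4: at (u, v) = (0.192693, 1.901422), (du/dtau, dv/dtau) = (-0.072459, 1.503926); Gamma_uuu = 0.333641, Gamma_uuv = 0.278034, Gamma_uvv = 0.000000, Gamma_vuu = 0.018460, Gamma_vuv = 0.015383, Gamma_vvv = 0.000000; k4 = (-0.072459, 1.503926, 0.058844, 0.003256)
  Y <- Y + (h/6)(k1 + 2k2 + 2k3 + k4): u = 0.1928, v = 1.9014, du/dtau = -0.0725, dv/dtau = 1.5039
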